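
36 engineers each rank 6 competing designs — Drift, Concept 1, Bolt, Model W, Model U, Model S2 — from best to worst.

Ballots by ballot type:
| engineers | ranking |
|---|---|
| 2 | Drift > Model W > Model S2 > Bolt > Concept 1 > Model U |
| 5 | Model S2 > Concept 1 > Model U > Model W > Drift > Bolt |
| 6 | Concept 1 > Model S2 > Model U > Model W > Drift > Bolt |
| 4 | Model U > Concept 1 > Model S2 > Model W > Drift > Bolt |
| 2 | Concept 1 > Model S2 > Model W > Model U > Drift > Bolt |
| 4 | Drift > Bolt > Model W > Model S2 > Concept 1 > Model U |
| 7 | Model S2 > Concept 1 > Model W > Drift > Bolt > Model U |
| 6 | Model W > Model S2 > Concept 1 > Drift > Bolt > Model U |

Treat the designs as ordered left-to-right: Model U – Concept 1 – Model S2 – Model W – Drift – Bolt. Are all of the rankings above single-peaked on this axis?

Axis positions: Model U=1, Concept 1=2, Model S2=3, Model W=4, Drift=5, Bolt=6.
Ballot type 1 (peak Drift at position 5): ranking walks positions 5-4-3-6-2-1, expanding outward from the peak — single-peaked.
Ballot type 2 (peak Model S2 at position 3): ranking walks positions 3-2-1-4-5-6, expanding outward from the peak — single-peaked.
Ballot type 3 (peak Concept 1 at position 2): ranking walks positions 2-3-1-4-5-6, expanding outward from the peak — single-peaked.
Ballot type 4 (peak Model U at position 1): ranking walks positions 1-2-3-4-5-6, expanding outward from the peak — single-peaked.
Ballot type 5 (peak Concept 1 at position 2): ranking walks positions 2-3-4-1-5-6, expanding outward from the peak — single-peaked.
Ballot type 6 (peak Drift at position 5): ranking walks positions 5-6-4-3-2-1, expanding outward from the peak — single-peaked.
Ballot type 7 (peak Model S2 at position 3): ranking walks positions 3-2-4-5-6-1, expanding outward from the peak — single-peaked.
Ballot type 8 (peak Model W at position 4): ranking walks positions 4-3-2-5-6-1, expanding outward from the peak — single-peaked.
Every ranking is single-peaked on this axis.

yes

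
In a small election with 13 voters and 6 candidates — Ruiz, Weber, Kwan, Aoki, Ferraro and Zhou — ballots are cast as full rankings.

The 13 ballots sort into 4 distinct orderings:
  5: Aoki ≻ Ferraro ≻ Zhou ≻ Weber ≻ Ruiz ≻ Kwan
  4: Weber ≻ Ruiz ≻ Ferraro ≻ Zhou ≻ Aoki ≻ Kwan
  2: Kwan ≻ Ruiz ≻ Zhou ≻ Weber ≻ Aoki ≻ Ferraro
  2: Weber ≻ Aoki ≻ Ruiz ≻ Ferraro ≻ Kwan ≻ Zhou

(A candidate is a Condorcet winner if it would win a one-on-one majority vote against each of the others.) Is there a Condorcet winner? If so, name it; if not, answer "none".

none

Head-to-head results (13 voters):
Ruiz vs Weber: Ruiz is ranked higher on 2 ballots, Weber on 11. Weber wins 11–2.
Ruiz vs Kwan: Ruiz preferred on 5+4+2 = 11 ballots; Ruiz wins 11–2.
Ruiz vs Aoki: Ruiz preferred on 4+2 = 6 ballots; Aoki wins 7–6.
Ruiz vs Ferraro: Ruiz wins 8–5.
Ruiz vs Zhou: 4+2+2 = 8 for Ruiz, 5 for Zhou — Ruiz by 8–5.
Weber vs Kwan: Weber, 11–2.
Weber vs Aoki: 4+2+2 = 8 for Weber, 5 for Aoki — Weber by 8–5.
Weber vs Ferraro: 8 to 5, Weber.
Weber–Zhou: Zhou 7–6.
Kwan vs Aoki: 2 to 11, Aoki.
Kwan vs Ferraro: Ferraro wins 11–2.
Kwan vs Zhou: 4 to 9, Zhou.
Aoki–Ferraro: Aoki 9–4.
Aoki vs Zhou: Aoki preferred on 5+2 = 7 ballots; Aoki wins 7–6.
Ferraro vs Zhou: Ferraro wins 11–2.
No candidate is unbeaten: Ruiz loses to Weber; Weber loses to Zhou; Kwan loses to Ruiz; Aoki loses to Weber; Ferraro loses to Ruiz; Zhou loses to Ruiz. In particular Ruiz → Zhou → Weber → Ruiz is a majority cycle — no Condorcet winner exists.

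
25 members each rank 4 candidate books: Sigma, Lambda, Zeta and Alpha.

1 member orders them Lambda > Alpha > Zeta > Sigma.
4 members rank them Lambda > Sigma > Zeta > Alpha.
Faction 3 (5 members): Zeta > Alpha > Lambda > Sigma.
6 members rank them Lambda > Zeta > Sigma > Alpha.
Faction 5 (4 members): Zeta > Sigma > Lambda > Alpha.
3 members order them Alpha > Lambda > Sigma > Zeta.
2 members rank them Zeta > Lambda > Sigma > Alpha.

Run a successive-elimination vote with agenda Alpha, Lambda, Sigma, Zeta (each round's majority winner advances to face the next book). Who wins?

Lambda

Round 1: Alpha vs Lambda — 8–17, Lambda advances.
Round 2: Lambda vs Sigma — 21–4, Lambda advances.
Round 3: Lambda vs Zeta — 14–11, Lambda advances.
The agenda winner is Lambda.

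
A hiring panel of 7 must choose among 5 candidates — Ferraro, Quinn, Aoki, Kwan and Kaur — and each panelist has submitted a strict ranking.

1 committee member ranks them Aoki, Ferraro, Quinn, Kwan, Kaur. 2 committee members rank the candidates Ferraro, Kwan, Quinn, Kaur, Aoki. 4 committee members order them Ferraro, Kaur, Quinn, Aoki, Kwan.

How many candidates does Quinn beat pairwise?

2

Quinn against each rival (7 committee members):
Quinn vs Ferraro: Ferraro, 7–0.
Quinn vs Aoki: 6 to 1, Quinn.
Quinn vs Kwan: Quinn, 5–2.
Quinn vs Kaur: 1+2 = 3 for Quinn, 4 for Kaur — Kaur by 4–3.
Quinn beats Aoki, Kwan; loses to Ferraro, Kaur — 2 pairwise wins.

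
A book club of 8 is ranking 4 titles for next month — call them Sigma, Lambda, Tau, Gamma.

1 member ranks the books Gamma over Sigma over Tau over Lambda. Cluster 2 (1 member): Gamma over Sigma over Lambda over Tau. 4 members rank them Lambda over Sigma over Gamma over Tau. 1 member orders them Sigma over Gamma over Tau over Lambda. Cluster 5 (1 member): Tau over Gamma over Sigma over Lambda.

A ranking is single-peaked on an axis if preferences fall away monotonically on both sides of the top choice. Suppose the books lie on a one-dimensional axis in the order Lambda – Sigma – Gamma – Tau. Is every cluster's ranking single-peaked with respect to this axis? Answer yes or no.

yes

Axis positions: Lambda=1, Sigma=2, Gamma=3, Tau=4.
Cluster 1 (peak Gamma at position 3): ranking walks positions 3-2-4-1, expanding outward from the peak — single-peaked.
Cluster 2 (peak Gamma at position 3): ranking walks positions 3-2-1-4, expanding outward from the peak — single-peaked.
Cluster 3 (peak Lambda at position 1): ranking walks positions 1-2-3-4, expanding outward from the peak — single-peaked.
Cluster 4 (peak Sigma at position 2): ranking walks positions 2-3-4-1, expanding outward from the peak — single-peaked.
Cluster 5 (peak Tau at position 4): ranking walks positions 4-3-2-1, expanding outward from the peak — single-peaked.
Every ranking is single-peaked on this axis.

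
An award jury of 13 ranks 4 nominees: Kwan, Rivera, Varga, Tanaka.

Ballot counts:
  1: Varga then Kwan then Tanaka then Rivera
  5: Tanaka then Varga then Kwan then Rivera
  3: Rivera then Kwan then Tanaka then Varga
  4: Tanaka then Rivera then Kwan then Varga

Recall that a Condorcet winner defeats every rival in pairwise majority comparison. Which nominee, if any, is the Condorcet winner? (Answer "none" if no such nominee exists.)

Head-to-head results (13 jurors):
Kwan–Rivera: Rivera 7–6.
Kwan vs Varga: Kwan, 7–6.
Kwan–Tanaka: Tanaka 9–4.
Rivera vs Varga: Rivera, 7–6.
Rivera vs Tanaka: Tanaka, 10–3.
Varga–Tanaka: Tanaka 12–1.
Tanaka wins every pairwise contest, so Tanaka is the Condorcet winner.

Tanaka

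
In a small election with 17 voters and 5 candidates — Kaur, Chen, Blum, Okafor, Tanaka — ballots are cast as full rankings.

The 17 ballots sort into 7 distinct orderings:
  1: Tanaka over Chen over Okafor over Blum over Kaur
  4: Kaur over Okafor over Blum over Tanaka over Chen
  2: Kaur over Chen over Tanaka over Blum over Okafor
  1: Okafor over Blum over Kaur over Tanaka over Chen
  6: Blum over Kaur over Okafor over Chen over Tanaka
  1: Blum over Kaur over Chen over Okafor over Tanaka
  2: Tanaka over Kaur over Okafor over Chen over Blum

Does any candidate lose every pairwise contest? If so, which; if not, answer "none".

Tanaka

Pairwise majorities:
Kaur vs Chen: Kaur wins 16–1.
Kaur vs Blum: 4+2+2 = 8 for Kaur, 9 for Blum — Blum by 9–8.
Kaur vs Okafor: Kaur preferred on 4+2+6+1+2 = 15 ballots; Kaur wins 15–2.
Kaur vs Tanaka: Kaur wins 14–3.
Chen vs Blum: Blum, 12–5.
Chen vs Okafor: Chen preferred on 1+2+1 = 4 ballots; Okafor wins 13–4.
Chen–Tanaka: Chen 9–8.
Blum–Okafor: Blum 9–8.
Blum vs Tanaka: Blum wins 12–5.
Okafor vs Tanaka: Okafor preferred on 4+1+6+1 = 12 ballots; Okafor wins 12–5.
Only Tanaka has no wins; Tanaka is the Condorcet loser.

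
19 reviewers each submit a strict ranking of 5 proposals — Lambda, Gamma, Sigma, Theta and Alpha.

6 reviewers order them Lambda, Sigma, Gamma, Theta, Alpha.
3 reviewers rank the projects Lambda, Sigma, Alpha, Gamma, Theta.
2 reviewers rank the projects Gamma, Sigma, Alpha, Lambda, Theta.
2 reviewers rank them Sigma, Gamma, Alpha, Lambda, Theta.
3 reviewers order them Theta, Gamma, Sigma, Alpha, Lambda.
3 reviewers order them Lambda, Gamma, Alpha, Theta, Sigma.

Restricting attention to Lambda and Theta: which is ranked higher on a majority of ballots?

Ballots ranking Lambda above Theta: 6 + 3 + 2 + 2 + 3 = 16.
Ballots ranking Theta above Lambda: 19 − 16 = 3.
Lambda wins the head-to-head 16–3.

Lambda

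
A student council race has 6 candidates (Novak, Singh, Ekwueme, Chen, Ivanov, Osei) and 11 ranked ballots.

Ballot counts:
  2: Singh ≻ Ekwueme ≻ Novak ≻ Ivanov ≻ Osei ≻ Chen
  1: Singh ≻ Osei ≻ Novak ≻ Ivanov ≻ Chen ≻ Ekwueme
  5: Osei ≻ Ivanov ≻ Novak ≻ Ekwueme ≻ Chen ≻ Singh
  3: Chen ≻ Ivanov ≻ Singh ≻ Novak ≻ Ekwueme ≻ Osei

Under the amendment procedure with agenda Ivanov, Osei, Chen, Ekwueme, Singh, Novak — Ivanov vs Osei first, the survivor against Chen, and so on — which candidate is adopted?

Singh

Round 1: Ivanov vs Osei — 5–6, Osei advances.
Round 2: Osei vs Chen — 8–3, Osei advances.
Round 3: Osei vs Ekwueme — 6–5, Osei advances.
Round 4: Osei vs Singh — 5–6, Singh advances.
Round 5: Singh vs Novak — 6–5, Singh advances.
The agenda winner is Singh.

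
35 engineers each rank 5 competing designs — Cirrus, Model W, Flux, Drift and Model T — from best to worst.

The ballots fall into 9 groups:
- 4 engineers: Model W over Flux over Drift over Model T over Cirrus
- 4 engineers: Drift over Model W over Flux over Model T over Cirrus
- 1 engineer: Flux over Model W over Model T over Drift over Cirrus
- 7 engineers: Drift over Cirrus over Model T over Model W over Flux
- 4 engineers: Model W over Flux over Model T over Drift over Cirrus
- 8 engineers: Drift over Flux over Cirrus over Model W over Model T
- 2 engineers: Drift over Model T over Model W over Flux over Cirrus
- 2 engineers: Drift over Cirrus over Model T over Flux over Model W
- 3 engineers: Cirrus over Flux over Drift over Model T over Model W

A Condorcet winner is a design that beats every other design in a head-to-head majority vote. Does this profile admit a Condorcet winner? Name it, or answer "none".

Drift

Check each pair by majority over 35 ballots:
Cirrus vs Model W: Cirrus, 20–15.
Cirrus–Flux: Flux 23–12.
Cirrus vs Drift: Drift wins 32–3.
Cirrus vs Model T: Cirrus, 20–15.
Model W vs Flux: Model W, 21–14.
Model W–Drift: Drift 26–9.
Model W vs Model T: Model W, 21–14.
Flux vs Drift: Drift wins 23–12.
Flux–Model T: Flux 24–11.
Drift–Model T: Drift 30–5.
Drift beats each of Cirrus, Model W, Flux, Model T — Drift is the Condorcet winner.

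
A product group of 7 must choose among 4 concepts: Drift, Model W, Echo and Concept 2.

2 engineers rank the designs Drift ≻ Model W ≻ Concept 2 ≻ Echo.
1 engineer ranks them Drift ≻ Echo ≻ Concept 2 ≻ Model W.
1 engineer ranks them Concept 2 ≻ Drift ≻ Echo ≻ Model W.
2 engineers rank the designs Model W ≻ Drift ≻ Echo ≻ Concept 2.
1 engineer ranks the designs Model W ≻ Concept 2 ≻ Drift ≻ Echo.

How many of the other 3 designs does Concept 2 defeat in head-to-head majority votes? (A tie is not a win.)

1

Concept 2 against each rival (7 engineers):
Concept 2 vs Drift: 1+1 = 2 for Concept 2, 5 for Drift — Drift by 5–2.
Concept 2 vs Model W: Concept 2 is ranked higher on 1+1 = 2 ballots, Model W on 5. Model W wins 5–2.
Concept 2–Echo: Concept 2 4–3.
Concept 2 beats Echo; loses to Drift, Model W — 1 pairwise win.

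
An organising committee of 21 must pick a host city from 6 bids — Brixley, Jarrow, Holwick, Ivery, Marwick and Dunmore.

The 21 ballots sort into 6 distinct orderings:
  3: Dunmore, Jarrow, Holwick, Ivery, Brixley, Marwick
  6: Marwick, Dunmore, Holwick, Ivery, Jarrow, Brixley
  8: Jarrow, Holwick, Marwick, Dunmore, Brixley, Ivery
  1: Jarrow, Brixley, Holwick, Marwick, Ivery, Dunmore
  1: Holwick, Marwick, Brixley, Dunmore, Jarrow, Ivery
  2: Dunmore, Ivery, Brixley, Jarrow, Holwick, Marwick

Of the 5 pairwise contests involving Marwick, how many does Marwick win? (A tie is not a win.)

3

Marwick against each rival (21 organisers):
Marwick vs Brixley: 6+8+1 = 15 for Marwick, 6 for Brixley — Marwick by 15–6.
Marwick vs Jarrow: 7 to 14, Jarrow.
Marwick vs Holwick: 6 to 15, Holwick.
Marwick vs Ivery: Marwick is ranked higher on 6+8+1+1 = 16 ballots, Ivery on 5. Marwick wins 16–5.
Marwick vs Dunmore: 16 to 5, Marwick.
Marwick beats Brixley, Ivery, Dunmore; loses to Jarrow, Holwick — 3 pairwise wins.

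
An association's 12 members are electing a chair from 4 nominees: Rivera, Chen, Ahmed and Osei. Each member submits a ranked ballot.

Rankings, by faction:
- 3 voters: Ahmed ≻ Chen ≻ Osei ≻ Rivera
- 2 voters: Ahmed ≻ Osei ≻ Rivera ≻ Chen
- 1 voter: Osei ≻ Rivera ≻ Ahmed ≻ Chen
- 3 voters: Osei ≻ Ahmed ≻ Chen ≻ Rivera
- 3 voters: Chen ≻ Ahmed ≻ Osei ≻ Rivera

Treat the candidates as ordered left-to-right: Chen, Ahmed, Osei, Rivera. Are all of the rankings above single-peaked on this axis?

Axis positions: Chen=1, Ahmed=2, Osei=3, Rivera=4.
Faction 1 (peak Ahmed at position 2): ranking walks positions 2-1-3-4, expanding outward from the peak — single-peaked.
Faction 2 (peak Ahmed at position 2): ranking walks positions 2-3-4-1, expanding outward from the peak — single-peaked.
Faction 3 (peak Osei at position 3): ranking walks positions 3-4-2-1, expanding outward from the peak — single-peaked.
Faction 4 (peak Osei at position 3): ranking walks positions 3-2-1-4, expanding outward from the peak — single-peaked.
Faction 5 (peak Chen at position 1): ranking walks positions 1-2-3-4, expanding outward from the peak — single-peaked.
Every ranking is single-peaked on this axis.

yes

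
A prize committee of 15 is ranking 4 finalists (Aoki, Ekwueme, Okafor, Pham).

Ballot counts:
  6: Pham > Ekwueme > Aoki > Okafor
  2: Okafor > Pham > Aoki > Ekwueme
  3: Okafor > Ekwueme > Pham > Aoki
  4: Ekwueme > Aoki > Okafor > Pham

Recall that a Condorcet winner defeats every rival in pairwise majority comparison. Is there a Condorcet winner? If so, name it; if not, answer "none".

none

Head-to-head results (15 jurors):
Aoki vs Ekwueme: 2 to 13, Ekwueme.
Aoki vs Okafor: Aoki preferred on 6+4 = 10 ballots; Aoki wins 10–5.
Aoki vs Pham: Aoki is ranked higher on 4 ballots, Pham on 11. Pham wins 11–4.
Ekwueme vs Okafor: 10 to 5, Ekwueme.
Ekwueme vs Pham: 3+4 = 7 for Ekwueme, 8 for Pham — Pham by 8–7.
Okafor vs Pham: 9 to 6, Okafor.
Each nominee drops at least one matchup (Aoki loses to Ekwueme; Ekwueme loses to Pham; Okafor loses to Aoki; Pham loses to Okafor); the cycle Aoki beats Okafor beats Pham beats Aoki rules out a Condorcet winner.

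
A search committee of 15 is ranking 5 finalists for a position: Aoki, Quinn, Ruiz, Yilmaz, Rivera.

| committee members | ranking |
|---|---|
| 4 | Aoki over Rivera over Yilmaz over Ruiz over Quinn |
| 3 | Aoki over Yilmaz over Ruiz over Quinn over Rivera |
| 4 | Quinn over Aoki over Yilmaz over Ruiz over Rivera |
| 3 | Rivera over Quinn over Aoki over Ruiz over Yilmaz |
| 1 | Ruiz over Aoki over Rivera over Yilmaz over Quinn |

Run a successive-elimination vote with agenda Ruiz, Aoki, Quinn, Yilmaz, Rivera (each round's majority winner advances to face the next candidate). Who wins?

Round 1: Ruiz vs Aoki — 1–14, Aoki advances.
Round 2: Aoki vs Quinn — 8–7, Aoki advances.
Round 3: Aoki vs Yilmaz — 15–0, Aoki advances.
Round 4: Aoki vs Rivera — 12–3, Aoki advances.
Aoki survives the agenda.

Aoki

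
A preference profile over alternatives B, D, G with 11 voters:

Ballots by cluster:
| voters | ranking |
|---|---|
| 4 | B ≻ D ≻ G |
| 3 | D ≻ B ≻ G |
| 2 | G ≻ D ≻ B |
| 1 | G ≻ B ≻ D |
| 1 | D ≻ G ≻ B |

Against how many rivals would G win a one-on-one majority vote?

G against each rival (11 voters):
G vs B: G is ranked higher on 2+1+1 = 4 ballots, B on 7. B wins 7–4.
G vs D: D, 8–3.
G beats no one; loses to B, D — 0 pairwise wins.

0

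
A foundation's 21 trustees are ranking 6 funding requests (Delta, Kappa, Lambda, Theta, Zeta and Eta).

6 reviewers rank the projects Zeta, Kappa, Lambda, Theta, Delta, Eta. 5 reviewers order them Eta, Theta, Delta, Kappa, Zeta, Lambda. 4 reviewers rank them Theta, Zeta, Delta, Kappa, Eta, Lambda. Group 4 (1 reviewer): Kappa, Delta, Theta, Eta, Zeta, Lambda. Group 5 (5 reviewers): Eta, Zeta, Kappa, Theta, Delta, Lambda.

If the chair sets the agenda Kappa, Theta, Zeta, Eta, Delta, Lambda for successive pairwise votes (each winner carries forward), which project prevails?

Delta

Round 1: Kappa vs Theta — 12–9, Kappa advances.
Round 2: Kappa vs Zeta — 6–15, Zeta advances.
Round 3: Zeta vs Eta — 10–11, Eta advances.
Round 4: Eta vs Delta — 10–11, Delta advances.
Round 5: Delta vs Lambda — 15–6, Delta advances.
The agenda winner is Delta.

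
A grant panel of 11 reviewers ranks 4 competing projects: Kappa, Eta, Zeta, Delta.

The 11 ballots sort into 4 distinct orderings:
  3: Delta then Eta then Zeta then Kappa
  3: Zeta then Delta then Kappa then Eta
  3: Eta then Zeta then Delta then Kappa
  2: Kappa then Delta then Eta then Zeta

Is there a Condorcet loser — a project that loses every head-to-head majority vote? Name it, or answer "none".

Kappa

Head-to-head results (11 reviewers):
Kappa vs Eta: 5 to 6, Eta.
Kappa vs Zeta: Kappa preferred on 2 ballots; Zeta wins 9–2.
Kappa vs Delta: Kappa is ranked higher on 2 ballots, Delta on 9. Delta wins 9–2.
Eta vs Zeta: Eta wins 8–3.
Eta vs Delta: Eta is ranked higher on 3 ballots, Delta on 8. Delta wins 8–3.
Zeta vs Delta: Zeta, 6–5.
Kappa loses to every other project — it is the Condorcet loser.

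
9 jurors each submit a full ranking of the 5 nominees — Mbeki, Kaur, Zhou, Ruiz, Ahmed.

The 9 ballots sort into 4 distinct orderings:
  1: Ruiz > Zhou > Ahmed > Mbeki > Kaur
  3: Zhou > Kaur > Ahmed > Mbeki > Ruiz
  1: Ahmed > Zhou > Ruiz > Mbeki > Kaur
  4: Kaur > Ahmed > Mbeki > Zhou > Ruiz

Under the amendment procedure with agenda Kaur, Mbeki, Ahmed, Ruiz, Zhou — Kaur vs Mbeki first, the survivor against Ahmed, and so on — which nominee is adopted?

Zhou

Round 1: Kaur vs Mbeki — 7–2, Kaur advances.
Round 2: Kaur vs Ahmed — 7–2, Kaur advances.
Round 3: Kaur vs Ruiz — 7–2, Kaur advances.
Round 4: Kaur vs Zhou — 4–5, Zhou advances.
The agenda winner is Zhou.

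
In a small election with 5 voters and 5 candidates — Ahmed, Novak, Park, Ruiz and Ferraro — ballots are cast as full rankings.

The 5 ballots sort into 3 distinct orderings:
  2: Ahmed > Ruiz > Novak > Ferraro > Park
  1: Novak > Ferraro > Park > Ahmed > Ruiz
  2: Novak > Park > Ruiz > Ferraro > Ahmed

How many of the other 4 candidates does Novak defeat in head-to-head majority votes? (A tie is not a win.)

Novak against each rival (5 voters):
Novak vs Ahmed: Novak wins 3–2.
Novak vs Park: 5 to 0, Novak.
Novak vs Ruiz: Novak preferred on 1+2 = 3 ballots; Novak wins 3–2.
Novak vs Ferraro: Novak, 5–0.
Novak beats Ahmed, Park, Ruiz, Ferraro — 4 pairwise wins.

4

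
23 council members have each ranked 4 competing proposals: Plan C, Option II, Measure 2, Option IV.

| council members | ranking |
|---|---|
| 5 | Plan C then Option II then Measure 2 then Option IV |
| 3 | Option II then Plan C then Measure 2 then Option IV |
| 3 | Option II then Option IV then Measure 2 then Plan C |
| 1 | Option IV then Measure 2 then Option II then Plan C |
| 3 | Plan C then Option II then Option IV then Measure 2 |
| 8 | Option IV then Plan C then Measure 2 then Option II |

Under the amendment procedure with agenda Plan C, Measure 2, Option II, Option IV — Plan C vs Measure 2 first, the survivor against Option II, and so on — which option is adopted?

Round 1: Plan C vs Measure 2 — 19–4, Plan C advances.
Round 2: Plan C vs Option II — 16–7, Plan C advances.
Round 3: Plan C vs Option IV — 11–12, Option IV advances.
Option IV survives the agenda.

Option IV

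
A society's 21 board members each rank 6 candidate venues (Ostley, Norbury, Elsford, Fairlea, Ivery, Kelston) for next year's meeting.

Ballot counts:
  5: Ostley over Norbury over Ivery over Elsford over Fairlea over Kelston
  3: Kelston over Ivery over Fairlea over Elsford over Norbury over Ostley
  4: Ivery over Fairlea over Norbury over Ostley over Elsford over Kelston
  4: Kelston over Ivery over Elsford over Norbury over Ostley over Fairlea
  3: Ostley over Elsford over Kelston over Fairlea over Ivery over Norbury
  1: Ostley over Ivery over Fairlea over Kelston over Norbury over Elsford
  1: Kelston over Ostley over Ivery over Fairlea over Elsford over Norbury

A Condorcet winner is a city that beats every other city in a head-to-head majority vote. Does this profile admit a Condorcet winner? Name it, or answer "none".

none

Head-to-head results (21 organisers):
Ostley vs Norbury: 10 to 11, Norbury.
Ostley vs Elsford: 14 to 7, Ostley.
Ostley vs Fairlea: 14 to 7, Ostley.
Ostley vs Ivery: Ostley is ranked higher on 5+3+1+1 = 10 ballots, Ivery on 11. Ivery wins 11–10.
Ostley vs Kelston: 13 to 8, Ostley.
Norbury vs Elsford: Norbury is ranked higher on 5+4+1 = 10 ballots, Elsford on 11. Elsford wins 11–10.
Norbury vs Fairlea: Norbury preferred on 5+4 = 9 ballots; Fairlea wins 12–9.
Norbury vs Ivery: Ivery wins 16–5.
Norbury vs Kelston: Norbury preferred on 5+4 = 9 ballots; Kelston wins 12–9.
Elsford vs Fairlea: Elsford preferred on 5+4+3 = 12 ballots; Elsford wins 12–9.
Elsford vs Ivery: Elsford preferred on 3 ballots; Ivery wins 18–3.
Elsford vs Kelston: Elsford, 12–9.
Fairlea vs Ivery: 3 for Fairlea, 18 for Ivery — Ivery by 18–3.
Fairlea vs Kelston: Kelston, 11–10.
Ivery vs Kelston: Kelston, 11–10.
Every city loses at least once (Ostley loses to Norbury; Norbury loses to Elsford; Elsford loses to Ostley; Fairlea loses to Ostley; Ivery loses to Kelston; Kelston loses to Ostley). The majority relation contains the cycle Ostley → Elsford → Norbury → Ostley, so there is no Condorcet winner.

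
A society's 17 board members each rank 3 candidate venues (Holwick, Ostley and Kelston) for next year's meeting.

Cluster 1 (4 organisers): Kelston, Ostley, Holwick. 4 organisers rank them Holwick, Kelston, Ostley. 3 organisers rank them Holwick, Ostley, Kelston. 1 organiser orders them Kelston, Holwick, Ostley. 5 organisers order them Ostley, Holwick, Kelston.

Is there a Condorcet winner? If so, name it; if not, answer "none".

none

Check each pair by majority over 17 ballots:
Holwick–Ostley: Ostley 9–8.
Holwick–Kelston: Holwick 12–5.
Ostley vs Kelston: Kelston wins 9–8.
Every city loses at least once (Holwick loses to Ostley; Ostley loses to Kelston; Kelston loses to Holwick). The majority relation contains the cycle Holwick → Kelston → Ostley → Holwick, so there is no Condorcet winner.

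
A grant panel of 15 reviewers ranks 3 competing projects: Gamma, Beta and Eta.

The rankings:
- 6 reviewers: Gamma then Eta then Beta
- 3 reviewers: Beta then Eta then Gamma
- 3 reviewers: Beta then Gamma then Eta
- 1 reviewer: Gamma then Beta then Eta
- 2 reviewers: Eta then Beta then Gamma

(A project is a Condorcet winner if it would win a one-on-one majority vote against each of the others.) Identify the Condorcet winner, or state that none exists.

Check each pair by majority over 15 ballots:
Gamma vs Beta: Beta, 8–7.
Gamma–Eta: Gamma 10–5.
Beta–Eta: Eta 8–7.
Each project drops at least one matchup (Gamma loses to Beta; Beta loses to Eta; Eta loses to Gamma); the cycle Gamma beats Eta beats Beta beats Gamma rules out a Condorcet winner.

none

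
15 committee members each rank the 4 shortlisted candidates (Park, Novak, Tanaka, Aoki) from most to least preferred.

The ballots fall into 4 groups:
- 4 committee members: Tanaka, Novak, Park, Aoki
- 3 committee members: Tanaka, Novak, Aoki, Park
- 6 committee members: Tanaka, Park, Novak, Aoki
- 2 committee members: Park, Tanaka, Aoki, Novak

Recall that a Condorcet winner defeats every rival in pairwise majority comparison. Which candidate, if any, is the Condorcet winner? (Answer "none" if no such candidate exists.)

Head-to-head results (15 committee members):
Park–Novak: Park 8–7.
Park vs Tanaka: 2 to 13, Tanaka.
Park vs Aoki: Park preferred on 4+6+2 = 12 ballots; Park wins 12–3.
Novak vs Tanaka: 0 to 15, Tanaka.
Novak vs Aoki: Novak wins 13–2.
Tanaka vs Aoki: Tanaka, 15–0.
Tanaka wins every pairwise contest, so Tanaka is the Condorcet winner.

Tanaka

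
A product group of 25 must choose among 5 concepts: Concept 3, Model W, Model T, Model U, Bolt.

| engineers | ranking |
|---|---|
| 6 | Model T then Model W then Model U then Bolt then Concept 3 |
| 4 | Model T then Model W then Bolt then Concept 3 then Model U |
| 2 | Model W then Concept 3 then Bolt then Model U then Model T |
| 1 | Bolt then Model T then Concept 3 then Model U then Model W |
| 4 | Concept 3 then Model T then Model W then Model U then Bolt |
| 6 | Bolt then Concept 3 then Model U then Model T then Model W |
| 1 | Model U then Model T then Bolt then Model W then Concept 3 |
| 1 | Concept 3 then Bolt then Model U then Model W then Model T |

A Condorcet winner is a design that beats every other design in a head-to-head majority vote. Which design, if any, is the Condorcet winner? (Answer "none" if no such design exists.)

none

Head-to-head results (25 engineers):
Concept 3 vs Model W: Model W, 13–12.
Concept 3 vs Model T: Concept 3 preferred on 2+4+6+1 = 13 ballots; Concept 3 wins 13–12.
Concept 3 vs Model U: Concept 3 is ranked higher on 4+2+1+4+6+1 = 18 ballots, Model U on 7. Concept 3 wins 18–7.
Concept 3 vs Bolt: Concept 3 is ranked higher on 2+4+1 = 7 ballots, Bolt on 18. Bolt wins 18–7.
Model W vs Model T: Model T wins 22–3.
Model W vs Model U: Model W, 16–9.
Model W vs Bolt: 16 to 9, Model W.
Model T vs Model U: 15 to 10, Model T.
Model T–Bolt: Model T 15–10.
Model U–Bolt: Bolt 14–11.
Each design drops at least one matchup (Concept 3 loses to Model W; Model W loses to Model T; Model T loses to Concept 3; Model U loses to Concept 3; Bolt loses to Model W); the cycle Concept 3 > Model T > Model W > Concept 3 rules out a Condorcet winner.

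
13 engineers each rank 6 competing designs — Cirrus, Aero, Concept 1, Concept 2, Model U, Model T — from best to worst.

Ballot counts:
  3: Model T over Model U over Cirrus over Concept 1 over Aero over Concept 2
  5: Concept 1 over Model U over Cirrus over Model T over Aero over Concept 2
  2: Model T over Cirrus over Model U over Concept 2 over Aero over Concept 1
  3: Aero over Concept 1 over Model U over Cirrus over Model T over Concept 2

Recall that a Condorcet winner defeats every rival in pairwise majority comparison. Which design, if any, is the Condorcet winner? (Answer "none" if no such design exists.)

Pairwise majorities:
Cirrus vs Aero: Cirrus preferred on 3+5+2 = 10 ballots; Cirrus wins 10–3.
Cirrus vs Concept 1: Cirrus is ranked higher on 3+2 = 5 ballots, Concept 1 on 8. Concept 1 wins 8–5.
Cirrus vs Concept 2: Cirrus preferred on 3+5+2+3 = 13 ballots; Cirrus wins 13–0.
Cirrus vs Model U: Cirrus preferred on 2 ballots; Model U wins 11–2.
Cirrus vs Model T: 8 to 5, Cirrus.
Aero vs Concept 1: 2+3 = 5 for Aero, 8 for Concept 1 — Concept 1 by 8–5.
Aero vs Concept 2: Aero is ranked higher on 3+5+3 = 11 ballots, Concept 2 on 2. Aero wins 11–2.
Aero vs Model U: 3 to 10, Model U.
Aero vs Model T: 3 for Aero, 10 for Model T — Model T by 10–3.
Concept 1 vs Concept 2: Concept 1 preferred on 3+5+3 = 11 ballots; Concept 1 wins 11–2.
Concept 1 vs Model U: Concept 1 preferred on 5+3 = 8 ballots; Concept 1 wins 8–5.
Concept 1 vs Model T: Concept 1 is ranked higher on 5+3 = 8 ballots, Model T on 5. Concept 1 wins 8–5.
Concept 2 vs Model U: 0 to 13, Model U.
Concept 2 vs Model T: 0 for Concept 2, 13 for Model T — Model T by 13–0.
Model U vs Model T: 8 to 5, Model U.
Only Concept 1 has no losses; Concept 1 is the Condorcet winner.

Concept 1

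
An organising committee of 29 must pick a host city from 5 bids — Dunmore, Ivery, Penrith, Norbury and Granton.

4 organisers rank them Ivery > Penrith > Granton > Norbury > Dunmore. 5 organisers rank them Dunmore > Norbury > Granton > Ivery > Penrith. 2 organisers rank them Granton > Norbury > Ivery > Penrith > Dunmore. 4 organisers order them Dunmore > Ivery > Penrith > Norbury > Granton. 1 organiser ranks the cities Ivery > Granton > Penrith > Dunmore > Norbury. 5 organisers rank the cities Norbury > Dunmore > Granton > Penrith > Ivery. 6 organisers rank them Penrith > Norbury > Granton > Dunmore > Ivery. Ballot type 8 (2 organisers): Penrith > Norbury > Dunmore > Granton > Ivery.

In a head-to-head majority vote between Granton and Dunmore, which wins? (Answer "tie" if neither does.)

Ballots ranking Granton above Dunmore: 4 + 2 + 1 + 6 = 13.
Ballots ranking Dunmore above Granton: 29 − 13 = 16.
Dunmore wins the head-to-head 16–13.

Dunmore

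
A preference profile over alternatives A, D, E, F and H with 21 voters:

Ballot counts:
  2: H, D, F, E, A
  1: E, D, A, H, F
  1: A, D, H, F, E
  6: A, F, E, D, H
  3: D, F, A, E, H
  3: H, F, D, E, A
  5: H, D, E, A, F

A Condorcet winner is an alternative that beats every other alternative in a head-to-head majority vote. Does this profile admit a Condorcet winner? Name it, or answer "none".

D

Check each pair by majority over 21 ballots:
A vs D: D wins 14–7.
A vs E: A preferred on 1+6+3 = 10 ballots; E wins 11–10.
A vs F: A preferred on 1+1+6+5 = 13 ballots; A wins 13–8.
A vs H: A wins 11–10.
D vs E: D wins 14–7.
D vs F: D wins 12–9.
D vs H: D preferred on 1+1+6+3 = 11 ballots; D wins 11–10.
E vs F: 1+5 = 6 for E, 15 for F — F by 15–6.
E vs H: H wins 11–10.
F vs H: H wins 12–9.
Only D has no losses; D is the Condorcet winner.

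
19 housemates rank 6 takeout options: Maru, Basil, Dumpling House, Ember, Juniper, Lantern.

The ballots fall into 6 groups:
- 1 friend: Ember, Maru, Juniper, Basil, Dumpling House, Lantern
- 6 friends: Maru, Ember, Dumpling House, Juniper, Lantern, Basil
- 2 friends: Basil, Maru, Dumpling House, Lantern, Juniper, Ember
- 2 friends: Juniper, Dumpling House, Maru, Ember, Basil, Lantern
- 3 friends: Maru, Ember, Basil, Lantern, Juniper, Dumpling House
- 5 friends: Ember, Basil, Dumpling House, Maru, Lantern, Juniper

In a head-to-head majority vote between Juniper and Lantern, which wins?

Ballots ranking Juniper above Lantern: 1 + 6 + 2 = 9.
Ballots ranking Lantern above Juniper: 19 − 9 = 10.
Lantern wins the head-to-head 10–9.

Lantern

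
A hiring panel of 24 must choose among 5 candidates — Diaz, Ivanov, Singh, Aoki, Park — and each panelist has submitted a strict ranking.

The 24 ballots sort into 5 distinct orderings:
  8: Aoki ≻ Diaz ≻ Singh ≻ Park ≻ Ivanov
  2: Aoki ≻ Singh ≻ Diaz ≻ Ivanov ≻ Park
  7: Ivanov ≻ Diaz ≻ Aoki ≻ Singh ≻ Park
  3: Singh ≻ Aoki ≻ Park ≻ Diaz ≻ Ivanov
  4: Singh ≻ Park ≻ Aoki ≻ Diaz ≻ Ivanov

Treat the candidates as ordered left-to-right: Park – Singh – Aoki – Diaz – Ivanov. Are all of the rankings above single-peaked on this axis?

Axis positions: Park=1, Singh=2, Aoki=3, Diaz=4, Ivanov=5.
Faction 1 (peak Aoki at position 3): ranking walks positions 3-4-2-1-5, expanding outward from the peak — single-peaked.
Faction 2 (peak Aoki at position 3): ranking walks positions 3-2-4-5-1, expanding outward from the peak — single-peaked.
Faction 3 (peak Ivanov at position 5): ranking walks positions 5-4-3-2-1, expanding outward from the peak — single-peaked.
Faction 4 (peak Singh at position 2): ranking walks positions 2-3-1-4-5, expanding outward from the peak — single-peaked.
Faction 5 (peak Singh at position 2): ranking walks positions 2-1-3-4-5, expanding outward from the peak — single-peaked.
Every ranking is single-peaked on this axis.

yes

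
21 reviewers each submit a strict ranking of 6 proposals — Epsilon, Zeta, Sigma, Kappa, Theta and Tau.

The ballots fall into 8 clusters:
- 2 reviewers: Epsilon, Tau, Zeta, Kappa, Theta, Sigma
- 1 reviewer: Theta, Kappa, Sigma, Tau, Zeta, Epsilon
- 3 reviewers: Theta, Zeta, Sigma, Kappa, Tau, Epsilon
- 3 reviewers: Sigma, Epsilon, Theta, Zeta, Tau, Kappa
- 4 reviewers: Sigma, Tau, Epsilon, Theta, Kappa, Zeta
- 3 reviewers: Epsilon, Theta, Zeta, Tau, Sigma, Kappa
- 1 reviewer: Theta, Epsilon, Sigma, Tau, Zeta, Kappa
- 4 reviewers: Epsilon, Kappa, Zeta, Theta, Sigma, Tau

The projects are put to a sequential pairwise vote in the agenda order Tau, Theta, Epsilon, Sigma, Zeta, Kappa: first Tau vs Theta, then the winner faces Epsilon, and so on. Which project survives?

Round 1: Tau vs Theta — 6–15, Theta advances.
Round 2: Theta vs Epsilon — 5–16, Epsilon advances.
Round 3: Epsilon vs Sigma — 10–11, Sigma advances.
Round 4: Sigma vs Zeta — 9–12, Zeta advances.
Round 5: Zeta vs Kappa — 12–9, Zeta advances.
Zeta survives the agenda.

Zeta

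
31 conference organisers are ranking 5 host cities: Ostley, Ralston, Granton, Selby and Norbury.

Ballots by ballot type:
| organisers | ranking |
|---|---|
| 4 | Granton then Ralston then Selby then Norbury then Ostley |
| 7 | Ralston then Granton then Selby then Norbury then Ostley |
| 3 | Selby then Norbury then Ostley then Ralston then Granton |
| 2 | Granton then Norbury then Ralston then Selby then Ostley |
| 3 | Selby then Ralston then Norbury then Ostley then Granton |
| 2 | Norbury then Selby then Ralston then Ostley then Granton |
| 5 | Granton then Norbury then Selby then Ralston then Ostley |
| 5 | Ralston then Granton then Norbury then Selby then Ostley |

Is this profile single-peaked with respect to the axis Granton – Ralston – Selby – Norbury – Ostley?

no

Axis positions: Granton=1, Ralston=2, Selby=3, Norbury=4, Ostley=5.
Ballot type 1 (peak Granton at position 1): ranking walks positions 1-2-3-4-5, expanding outward from the peak — single-peaked.
Ballot type 2 (peak Ralston at position 2): ranking walks positions 2-1-3-4-5, expanding outward from the peak — single-peaked.
Ballot type 3 (peak Selby at position 3): ranking walks positions 3-4-5-2-1, expanding outward from the peak — single-peaked.
Ballot type 4: ranking walks positions 1-4-2-3-5; Norbury is ranked above Ralston even though Ralston lies between Norbury and the peak Granton on the axis — preferences dip and rise again. Not single-peaked.
Ballot type 5 (peak Selby at position 3): ranking walks positions 3-2-4-5-1, expanding outward from the peak — single-peaked.
Ballot type 6 (peak Norbury at position 4): ranking walks positions 4-3-2-5-1, expanding outward from the peak — single-peaked.
Ballot type 7: ranking walks positions 1-4-3-2-5; Norbury is ranked above Ralston even though Ralston lies between Norbury and the peak Granton on the axis — preferences dip and rise again. Not single-peaked.
Ballot type 8: ranking walks positions 2-1-4-3-5; Norbury is ranked above Selby even though Selby lies between Norbury and the peak Ralston on the axis — preferences dip and rise again. Not single-peaked.
Ballot type 4 violates single-peakedness, so the profile is not single-peaked on this axis.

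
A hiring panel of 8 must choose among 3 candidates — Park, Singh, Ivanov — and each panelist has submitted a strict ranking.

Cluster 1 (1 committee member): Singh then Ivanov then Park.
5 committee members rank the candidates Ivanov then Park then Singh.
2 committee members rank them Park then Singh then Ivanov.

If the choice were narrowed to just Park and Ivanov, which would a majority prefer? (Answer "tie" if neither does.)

Ivanov

Ballots ranking Park above Ivanov: 2.
Ballots ranking Ivanov above Park: 8 − 2 = 6.
Ivanov wins the head-to-head 6–2.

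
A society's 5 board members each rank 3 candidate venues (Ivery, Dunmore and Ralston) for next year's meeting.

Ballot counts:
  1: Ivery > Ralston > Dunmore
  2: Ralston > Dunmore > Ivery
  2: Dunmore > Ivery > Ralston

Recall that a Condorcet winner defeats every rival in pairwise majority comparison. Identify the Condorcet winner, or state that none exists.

Pairwise majorities:
Ivery vs Dunmore: 1 to 4, Dunmore.
Ivery vs Ralston: 1+2 = 3 for Ivery, 2 for Ralston — Ivery by 3–2.
Dunmore vs Ralston: 2 to 3, Ralston.
Every city loses at least once (Ivery loses to Dunmore; Dunmore loses to Ralston; Ralston loses to Ivery). The majority relation contains the cycle Ivery beats Ralston beats Dunmore beats Ivery, so there is no Condorcet winner.

none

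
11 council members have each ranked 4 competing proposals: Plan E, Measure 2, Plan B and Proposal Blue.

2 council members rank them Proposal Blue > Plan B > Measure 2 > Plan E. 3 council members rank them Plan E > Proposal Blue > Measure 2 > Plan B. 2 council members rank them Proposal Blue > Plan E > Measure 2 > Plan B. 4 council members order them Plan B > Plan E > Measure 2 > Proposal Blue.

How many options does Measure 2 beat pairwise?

0

Measure 2 against each rival (11 council members):
Measure 2 vs Plan E: Measure 2 preferred on 2 ballots; Plan E wins 9–2.
Measure 2–Plan B: Plan B 6–5.
Measure 2 vs Proposal Blue: Proposal Blue, 7–4.
Measure 2 beats no one; loses to Plan E, Plan B, Proposal Blue — 0 pairwise wins.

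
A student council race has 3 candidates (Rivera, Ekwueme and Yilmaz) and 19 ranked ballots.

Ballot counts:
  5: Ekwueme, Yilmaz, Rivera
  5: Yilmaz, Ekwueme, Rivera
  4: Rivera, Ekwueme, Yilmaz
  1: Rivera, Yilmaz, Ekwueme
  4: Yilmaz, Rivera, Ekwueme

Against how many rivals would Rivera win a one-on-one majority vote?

Rivera against each rival (19 voters):
Rivera vs Ekwueme: Ekwueme wins 10–9.
Rivera vs Yilmaz: Rivera is ranked higher on 4+1 = 5 ballots, Yilmaz on 14. Yilmaz wins 14–5.
Rivera beats no one; loses to Ekwueme, Yilmaz — 0 pairwise wins.

0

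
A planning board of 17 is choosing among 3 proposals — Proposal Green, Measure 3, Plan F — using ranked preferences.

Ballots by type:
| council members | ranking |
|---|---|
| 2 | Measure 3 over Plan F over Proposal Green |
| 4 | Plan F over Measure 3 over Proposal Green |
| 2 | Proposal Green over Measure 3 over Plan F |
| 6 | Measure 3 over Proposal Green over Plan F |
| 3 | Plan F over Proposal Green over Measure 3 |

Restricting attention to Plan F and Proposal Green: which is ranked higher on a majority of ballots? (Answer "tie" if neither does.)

Ballots ranking Plan F above Proposal Green: 2 + 4 + 3 = 9.
Ballots ranking Proposal Green above Plan F: 17 − 9 = 8.
Plan F wins the head-to-head 9–8.

Plan F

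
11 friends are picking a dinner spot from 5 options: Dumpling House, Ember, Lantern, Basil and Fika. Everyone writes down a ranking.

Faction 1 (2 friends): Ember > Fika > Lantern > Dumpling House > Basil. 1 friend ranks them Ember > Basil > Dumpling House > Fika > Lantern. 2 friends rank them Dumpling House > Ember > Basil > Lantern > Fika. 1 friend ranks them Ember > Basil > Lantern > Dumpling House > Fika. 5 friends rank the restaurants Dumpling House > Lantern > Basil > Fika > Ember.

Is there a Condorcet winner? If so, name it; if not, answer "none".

Dumpling House

Pairwise majorities:
Dumpling House vs Ember: Dumpling House wins 7–4.
Dumpling House vs Lantern: 8 to 3, Dumpling House.
Dumpling House vs Basil: Dumpling House preferred on 2+2+5 = 9 ballots; Dumpling House wins 9–2.
Dumpling House–Fika: Dumpling House 9–2.
Ember vs Lantern: Ember is ranked higher on 2+1+2+1 = 6 ballots, Lantern on 5. Ember wins 6–5.
Ember vs Basil: Ember is ranked higher on 2+1+2+1 = 6 ballots, Basil on 5. Ember wins 6–5.
Ember–Fika: Ember 6–5.
Lantern–Basil: Lantern 7–4.
Lantern vs Fika: 2+1+5 = 8 for Lantern, 3 for Fika — Lantern by 8–3.
Basil vs Fika: Basil preferred on 1+2+1+5 = 9 ballots; Basil wins 9–2.
Only Dumpling House has no losses; Dumpling House is the Condorcet winner.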